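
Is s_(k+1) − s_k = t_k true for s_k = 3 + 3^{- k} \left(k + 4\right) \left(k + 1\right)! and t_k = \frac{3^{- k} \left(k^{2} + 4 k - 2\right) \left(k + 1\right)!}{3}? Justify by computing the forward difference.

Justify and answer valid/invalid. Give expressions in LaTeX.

valid (s_(k+1) − s_k reduces to t_k)

s_(k+1) = 3**(-k - 1)*(k + 5)*factorial(k + 2) + 3
s_(k+1) − s_k = (k**2 + 4*k - 2)*factorial(k + 1)/(3*3**k)
(s_(k+1) − s_k) − t_k = 0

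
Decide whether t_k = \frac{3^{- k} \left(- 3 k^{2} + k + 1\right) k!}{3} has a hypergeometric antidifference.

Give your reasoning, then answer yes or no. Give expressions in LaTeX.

Compute t_(k+1)/t_k: get (k + 1)*(k - 3*(k + 1)**2 + 2)/(3*(-3*k**2 + k + 1)).
Normal form (A,B,C) = (k/3 + 1/3, 1, k**2 - k/3 - 1/3).
Need (k/3 + 1/3)·f(k+1) − (1)·f(k) = k**2 - k/3 - 1/3.
d = 1 from the (1,0,2) case.
Solving with deg f ≤ 1: f(k) = 3*k + 2.
Certificate R = B(k−1)f/C = 3*(3*k + 2)/(3*k**2 - k - 1) gives s_k = -(3*k + 2)*factorial(k)/3**k.
Δs = (-3*k**2 + k + 1)*factorial(k)/(3*3**k), as required.

Yes. s_k = - 3^{- k} \left(3 k + 2\right) k!.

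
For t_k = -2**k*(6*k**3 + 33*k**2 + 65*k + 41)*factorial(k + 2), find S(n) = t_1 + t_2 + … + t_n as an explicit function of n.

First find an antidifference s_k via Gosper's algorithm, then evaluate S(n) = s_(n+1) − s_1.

S(n) = -6*2**n*n**2*factorial(n + 3) - 18*2**n*n*factorial(n + 3) - 14*2**n*factorial(n + 3) + 84

t_(k+1)/t_k = 2*(6*k**4 + 69*k**3 + 302*k**2 + 592*k + 435)/(6*k**3 + 33*k**2 + 65*k + 41).
Factor: A=2*k + 6; B=1; C=k**3 + 11*k**2/2 + 65*k/6 + 41/6.
Need (2*k + 6)·f(k+1) − (1)·f(k) = k**3 + 11*k**2/2 + 65*k/6 + 41/6.
From deg A=1, deg B=0, deg C=3: d=2.
Match coefficients ⇒ f(k) = (3*k**2 + 3*k + 1)/6.
Get s_k = R·t_k = -2**k*(3*k**2 + 3*k + 1)*factorial(k + 2) with R(k) = B(k−1)f(k)/C(k) = (3*k**2 + 3*k + 1)/(6*k**3 + 33*k**2 + 65*k + 41).
Verify: -2**k*(6*k**3 + 33*k**2 + 65*k + 41)*factorial(k + 2) matches t_k.
Σ_(k=1)^n t_k = s_(n+1) − s_(1) = (-2**(n + 1)*(3*n**2 + 9*n + 7)*factorial(n + 3)) − (-84), i.e. -6*2**n*n**2*factorial(n + 3) - 18*2**n*n*factorial(n + 3) - 14*2**n*factorial(n + 3) + 84.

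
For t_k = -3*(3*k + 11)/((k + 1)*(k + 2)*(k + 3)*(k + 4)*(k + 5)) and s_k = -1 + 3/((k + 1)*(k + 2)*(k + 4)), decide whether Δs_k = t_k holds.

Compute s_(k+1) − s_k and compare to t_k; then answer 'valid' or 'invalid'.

Valid — Δs_k = t_k.

s_(k+1) = -1 + 3/((k + 2)*(k + 3)*(k + 5))
s_(k+1) − s_k = 3*(-3*k - 11)/(k**5 + 15*k**4 + 85*k**3 + 225*k**2 + 274*k + 120)
(s_(k+1) − s_k) − t_k = 0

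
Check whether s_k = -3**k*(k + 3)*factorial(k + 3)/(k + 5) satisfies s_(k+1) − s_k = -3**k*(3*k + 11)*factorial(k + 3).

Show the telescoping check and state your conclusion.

s_(k+1) = -3**(k + 1)*(k + 4)*factorial(k + 4)/(k + 6)
s_(k+1) − s_k = -3**k*(3*k**3 + 38*k**2 + 159*k + 222)*factorial(k + 3)/((k + 5)*(k + 6))
(s_(k+1) − s_k) − t_k = 2*3**k*(3*k**2 + 26*k + 54)*factorial(k + 3)/((k + 5)*(k + 6))

Invalid: residual 2*3**k*(3*k**2 + 26*k + 54)*factorial(k + 3)/((k + 5)*(k + 6)) ≠ 0.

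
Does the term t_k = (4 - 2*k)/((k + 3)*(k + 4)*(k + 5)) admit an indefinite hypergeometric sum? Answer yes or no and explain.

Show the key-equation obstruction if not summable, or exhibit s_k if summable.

Yes. s_k = -k*(k - 17)/(12*(k + 3)*(k + 4)).

t_(k+1)/t_k = (k - 1)*(k + 3)/((k - 2)*(k + 6)).
So A=k + 3 and B=k + 6, with C=k - 2.
Solve (k + 3)·f(k+1) − (k + 5)·f(k) = k - 2.
From deg A=1, deg B=1, deg C=1: d=2.
Match coefficients ⇒ f(k) = k*(k - 17)/24.
Get s_k = R·t_k = -k*(k - 17)/(12*(k + 3)*(k + 4)) with R(k) = B(k−1)f(k)/C(k) = k*(k - 17)*(k + 5)/(24*(k - 2)).
Check: Δs_k = 2*(2 - k)/(k**3 + 12*k**2 + 47*k + 60). ✓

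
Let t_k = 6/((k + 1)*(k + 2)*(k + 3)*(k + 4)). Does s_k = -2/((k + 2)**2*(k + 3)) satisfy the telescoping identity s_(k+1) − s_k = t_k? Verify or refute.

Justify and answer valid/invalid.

Invalid: residual 4*(-2*k - 5)/(k**6 + 15*k**5 + 91*k**4 + 285*k**3 + 484*k**2 + 420*k + 144) ≠ 0.

s_(k+1) = -2/((k + 3)**2*(k + 4))
s_(k+1) − s_k = 2*(3*k + 8)/(k**5 + 14*k**4 + 77*k**3 + 208*k**2 + 276*k + 144)
(s_(k+1) − s_k) − t_k = 4*(-2*k - 5)/(k**6 + 15*k**5 + 91*k**4 + 285*k**3 + 484*k**2 + 420*k + 144)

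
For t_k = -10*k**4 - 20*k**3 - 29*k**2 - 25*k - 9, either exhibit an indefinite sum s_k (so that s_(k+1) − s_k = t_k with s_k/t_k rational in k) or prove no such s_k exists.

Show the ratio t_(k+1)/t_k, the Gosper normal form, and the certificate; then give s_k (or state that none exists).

s_k = k*(-2*k**4 - 3*k**2 - 3*k - 1)

Step 1: r(k) = (10*k**4 + 60*k**3 + 149*k**2 + 183*k + 93)/(10*k**4 + 20*k**3 + 29*k**2 + 25*k + 9).
A = 1, B = 1, C = k**4 + 2*k**3 + 29*k**2/10 + 5*k/2 + 9/10.
f must satisfy (1)·f(k+1) − (1)·f(k) = k**4 + 2*k**3 + 29*k**2/10 + 5*k/2 + 9/10.
Bound: deg f ≤ 5.
Solving with deg f ≤ 5: f(k) = k*(2*k**4 + 3*k**2 + 3*k + 1)/10.
Certificate R = B(k−1)f/C = k*(2*k**4 + 3*k**2 + 3*k + 1)/(10*k**4 + 20*k**3 + 29*k**2 + 25*k + 9) gives s_k = k*(-2*k**4 - 3*k**2 - 3*k - 1).
Δs = -10*k**4 - 20*k**3 - 29*k**2 - 25*k - 9, as required.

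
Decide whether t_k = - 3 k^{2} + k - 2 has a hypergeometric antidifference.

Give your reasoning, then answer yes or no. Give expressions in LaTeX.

Yes. s_k = k \left(- k^{2} + 2 k - 3\right).

t_(k+1)/t_k = (-k + 3*(k + 1)**2 + 1)/(3*k**2 - k + 2).
Take A(k)=1, B(k)=1, C(k)=k**2 - k/3 + 2/3.
Solve (1)·f(k+1) − (1)·f(k) = k**2 - k/3 + 2/3.
Degrees (0,0,2) ⇒ d ≤ 3.
Solve for f: f(k) = k*(k**2 - 2*k + 3)/3 (degree 3 ≤ 3).
Then R = B(k−1)f/C = k*(k**2 - 2*k + 3)/(3*k**2 - k + 2), so s_k = R(k)·t_k = k*(-k**2 + 2*k - 3).
Check: Δs_k = -3*k**2 + k - 2. ✓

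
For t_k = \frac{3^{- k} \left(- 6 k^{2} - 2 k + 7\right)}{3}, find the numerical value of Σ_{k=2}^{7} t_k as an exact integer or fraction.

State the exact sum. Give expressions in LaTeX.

Σ = -14356/6561

t_(k+1)/t_k = (6*k**2 + 14*k + 1)/(3*(6*k**2 + 2*k - 7)).
Gosper form: A/B · C(k+1)/C(k) with A=1/3, B=1, C=k**2 + k/3 - 7/6.
Solve (1/3)·f(k+1) − (1)·f(k) = k**2 + k/3 - 7/6.
d = 2 from the (0,0,2) case.
Match coefficients ⇒ f(k) = -k*(3*k + 4)/2.
Certificate R = B(k−1)f/C = -3*k*(3*k + 4)/(6*k**2 + 2*k - 7) gives s_k = k*(3*k + 4)/3**k.
s_(k+1) − s_k = (-6*k**2 - 2*k + 7)/(3*3**k) = t_k.
Telescoping: Σ = s_(8) − s_(2) = 224/6561 − (20/9) = -14356/6561.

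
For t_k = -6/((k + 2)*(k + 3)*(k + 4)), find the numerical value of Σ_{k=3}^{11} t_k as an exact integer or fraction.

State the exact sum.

Step 1: r(k) = (k + 2)/(k + 5).
A = k + 2, B = k + 5, C = 1.
Need (k + 2)·f(k+1) − (k + 4)·f(k) = 1.
d = 2 from the (1,1,0) case.
Coefficient equations give f(k) = k*(k + 5)/12.
Then R = B(k−1)f/C = k*(k + 4)*(k + 5)/12, so s_k = R(k)·t_k = k*(-k - 5)/(2*(k + 2)*(k + 3)).
s_(k+1) − s_k = -6/(k**3 + 9*k**2 + 26*k + 24) = t_k.
Σ_(k=3)^(11) t_k = s_(12) − s_(3) = -17/35 − (-2/5) = -3/35.

Σ = -3/35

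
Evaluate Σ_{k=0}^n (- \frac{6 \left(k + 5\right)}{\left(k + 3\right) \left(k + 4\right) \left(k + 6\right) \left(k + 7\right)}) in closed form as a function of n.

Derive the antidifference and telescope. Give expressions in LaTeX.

t_(k+1)/t_k = (k + 3)*(k + 6)**2/((k + 5)**2*(k + 8)).
Gosper form: A/B · C(k+1)/C(k) with A=k + 3, B=k + 8, C=k**2 + 10*k + 25.
Key eq: (k + 3)·f(k+1) = (k + 7)·f(k) + (k**2 + 10*k + 25).
d = 4 from the (1,1,2) case.
Coefficient equations give f(k) = k*(k + 4)*(k + 5)*(k + 9)/36.
So s_k = (B(k−1)f/C)·t_k = (k*(k + 4)*(k + 7)*(k + 9)/(36*(k + 5)))·t_k = k*(-k - 9)/(6*(k**2 + 9*k + 18)).
Check: Δs_k = 6*(-k - 5)/(k**4 + 20*k**3 + 145*k**2 + 450*k + 504). ✓
Evaluate: s_(n+1) = (-n**2 - 11*n - 10)/(6*(n**2 + 11*n + 28)); subtract s_(0) = 0 ⇒ S(n) = (-n**2 - 11*n - 10)/(6*(n**2 + 11*n + 28)).

S(n) = \frac{- n^{2} - 11 n - 10}{6 \left(n^{2} + 11 n + 28\right)}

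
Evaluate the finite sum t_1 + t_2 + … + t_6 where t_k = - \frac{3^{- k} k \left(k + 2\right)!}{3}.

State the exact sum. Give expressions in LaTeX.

The ratio is (k + 1)*(k + 3)/(3*k).
Take A(k)=k/3 + 1, B(k)=1, C(k)=k.
Key eq: (k/3 + 1)·f(k+1) = (1)·f(k) + (k).
d = 0 from the (1,0,1) case.
Match coefficients ⇒ f(k) = 3.
Get s_k = R·t_k = -factorial(k + 2)/3**k with R(k) = B(k−1)f(k)/C(k) = 3/k.
Check: Δs_k = -k*factorial(k + 2)/(3*3**k). ✓
Evaluate s at k=7 and k=1: -4480/27 and -2; difference -4426/27.

Σ = -4426/27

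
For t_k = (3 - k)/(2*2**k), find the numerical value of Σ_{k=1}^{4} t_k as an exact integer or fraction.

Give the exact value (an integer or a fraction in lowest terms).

Σ = 19/32

Ratio r(k) = (k - 2)/(2*(k - 3)).
Factor: A=1/2; B=1; C=k - 3.
Key eq: (1/2)·f(k+1) = (1)·f(k) + (k - 3).
Degrees (0,0,1) ⇒ d ≤ 1.
Coefficient equations give f(k) = -2*(k - 2).
Certificate R = B(k−1)f/C = -2*(k - 2)/(k - 3) gives s_k = (k - 2)/2**k.
Check: Δs_k = (3 - k)/(2*2**k). ✓
Evaluate s at k=5 and k=1: 3/32 and -1/2; difference 19/32.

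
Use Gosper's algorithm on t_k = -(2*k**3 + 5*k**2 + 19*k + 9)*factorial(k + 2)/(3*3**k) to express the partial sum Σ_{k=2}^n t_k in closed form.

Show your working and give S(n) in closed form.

Ratio r(k) = (2*k**4 + 17*k**3 + 68*k**2 + 140*k + 105)/(3*(2*k**3 + 5*k**2 + 19*k + 9)).
A = k/3 + 1, B = 1, C = k**3 + 5*k**2/2 + 19*k/2 + 9/2.
Key eq: (k/3 + 1)·f(k+1) = (1)·f(k) + (k**3 + 5*k**2/2 + 19*k/2 + 9/2).
d = 2 from the (1,0,3) case.
A polynomial solution: f(k) = 3*(2*k**2 + k + 4)/2.
So s_k = (B(k−1)f/C)·t_k = (3*(2*k**2 + k + 4)/(2*k**3 + 5*k**2 + 19*k + 9))·t_k = -(2*k**2 + k + 4)*factorial(k + 2)/3**k.
Check: Δs_k = -(2*k**3 + 5*k**2 + 19*k + 9)*factorial(k + 2)/(3*3**k). ✓
Telescope: S(n) = s_(n+1) − s_(2) = -3**(-n - 1)*(2*n**2 + 5*n + 7)*factorial(n + 3) − (-112/3) = 3**(-n - 1)*(112*3**n - 2*n**5*factorial(n) - 17*n**4*factorial(n) - 59*n**3*factorial(n) - 109*n**2*factorial(n) - 107*n*factorial(n) - 42*factorial(n)).

S(n) = 3**(-n - 1)*(112*3**n - 2*n**5*factorial(n) - 17*n**4*factorial(n) - 59*n**3*factorial(n) - 109*n**2*factorial(n) - 107*n*factorial(n) - 42*factorial(n))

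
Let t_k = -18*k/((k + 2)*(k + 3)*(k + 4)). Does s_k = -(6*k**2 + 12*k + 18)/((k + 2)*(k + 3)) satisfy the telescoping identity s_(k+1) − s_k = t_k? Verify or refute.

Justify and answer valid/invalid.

s_(k+1) = 6*(-2*k - (k + 1)**2 - 5)/((k + 3)*(k + 4))
s_(k+1) − s_k = -18*k/(k**3 + 9*k**2 + 26*k + 24)
(s_(k+1) − s_k) − t_k = 0

Valid — Δs_k = t_k.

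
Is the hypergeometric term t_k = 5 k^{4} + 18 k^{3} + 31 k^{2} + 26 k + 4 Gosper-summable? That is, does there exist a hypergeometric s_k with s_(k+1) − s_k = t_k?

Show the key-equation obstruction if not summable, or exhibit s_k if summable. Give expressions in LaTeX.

t_(k+1)/t_k = (5*k**4 + 38*k**3 + 115*k**2 + 162*k + 84)/(5*k**4 + 18*k**3 + 31*k**2 + 26*k + 4).
Take A(k)=1, B(k)=1, C(k)=k**4 + 18*k**3/5 + 31*k**2/5 + 26*k/5 + 4/5.
Key eq: (1)·f(k+1) = (1)·f(k) + (k**4 + 18*k**3/5 + 31*k**2/5 + 26*k/5 + 4/5).
Bound: deg f ≤ 5.
Solving with deg f ≤ 5: f(k) = k*(k**4 + 2*k**3 + 3*k**2 + 2*k - 4)/5.
Then R = B(k−1)f/C = k*(k**4 + 2*k**3 + 3*k**2 + 2*k - 4)/(5*k**4 + 18*k**3 + 31*k**2 + 26*k + 4), so s_k = R(k)·t_k = k*(k**4 + 2*k**3 + 3*k**2 + 2*k - 4).
Verify: 5*k**4 + 18*k**3 + 31*k**2 + 26*k + 4 matches t_k.

Yes. s_k = k \left(k^{4} + 2 k^{3} + 3 k^{2} + 2 k - 4\right).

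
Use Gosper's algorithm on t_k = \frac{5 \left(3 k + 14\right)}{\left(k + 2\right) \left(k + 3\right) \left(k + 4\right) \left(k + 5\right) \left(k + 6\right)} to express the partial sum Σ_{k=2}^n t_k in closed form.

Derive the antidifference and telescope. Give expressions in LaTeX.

The ratio is (k + 2)*(3*k + 17)/((k + 7)*(3*k + 14)).
Gosper form: A/B · C(k+1)/C(k) with A=k + 2, B=k + 7, C=k + 14/3.
Key eq: (k + 2)·f(k+1) = (k + 6)·f(k) + (k + 14/3).
Bound: deg f ≤ 4.
Coefficient equations give f(k) = k*(k + 4)*(k**2 + 10*k + 31)/90.
Then R = B(k−1)f/C = k*(k + 4)*(k + 6)*(k**2 + 10*k + 31)/(30*(3*k + 14)), so s_k = R(k)·t_k = k*(k**2 + 10*k + 31)/(6*(k**3 + 10*k**2 + 31*k + 30)).
s_(k+1) − s_k = 5*(3*k + 14)/(k**5 + 20*k**4 + 155*k**3 + 580*k**2 + 1044*k + 720) = t_k.
Evaluate: s_(n+1) = (n**3 + 13*n**2 + 54*n + 42)/(6*(n**3 + 13*n**2 + 54*n + 72)); subtract s_(2) = 11/84 ⇒ S(n) = (n**3 + 13*n**2 + 54*n - 68)/(28*(n**3 + 13*n**2 + 54*n + 72)).

S(n) = \frac{n^{3} + 13 n^{2} + 54 n - 68}{28 \left(n^{3} + 13 n^{2} + 54 n + 72\right)}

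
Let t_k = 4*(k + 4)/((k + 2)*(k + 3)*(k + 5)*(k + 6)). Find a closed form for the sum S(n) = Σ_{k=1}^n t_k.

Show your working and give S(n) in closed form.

S(n) = n*(n + 9)/(9*(n**2 + 9*n + 18))

t_(k+1)/t_k = (k + 2)*(k + 5)**2/((k + 4)**2*(k + 7)).
So A=k + 2 and B=k + 7, with C=k**2 + 8*k + 16.
Set up (k + 2)·f(k+1) − (k + 6)·f(k) − (k**2 + 8*k + 16) = 0.
d = 4 from the (1,1,2) case.
Coefficient equations give f(k) = k*(k + 3)*(k + 4)*(k + 7)/20.
Certificate R = B(k−1)f/C = k*(k + 3)*(k + 6)*(k + 7)/(20*(k + 4)) gives s_k = k*(k + 7)/(5*(k**2 + 7*k + 10)).
Check: Δs_k = 4*(k + 4)/(k**4 + 16*k**3 + 91*k**2 + 216*k + 180). ✓
Telescope: S(n) = s_(n+1) − s_(1) = (n**2 + 9*n + 8)/(5*(n**2 + 9*n + 18)) − (4/45) = n*(n + 9)/(9*(n**2 + 9*n + 18)).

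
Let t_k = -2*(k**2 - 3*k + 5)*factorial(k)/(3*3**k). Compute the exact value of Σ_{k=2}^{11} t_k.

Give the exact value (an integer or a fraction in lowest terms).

Ratio r(k) = (k**3 + 2*k + 3)/(3*(k**2 - 3*k + 5)).
A = k/3 + 1/3, B = 1, C = k**2 - 3*k + 5.
Key eq: (k/3 + 1/3)·f(k+1) = (1)·f(k) + (k**2 - 3*k + 5).
deg f ≤ 1 (via 1,0,2).
Solve for f: f(k) = 3*(k - 2) (degree 1 ≤ 1).
Certificate R = B(k−1)f/C = 3*(k - 2)/(k**2 - 3*k + 5) gives s_k = -2*(k - 2)*factorial(k)/3**k.
Δs = -2*(k**2 - 3*k + 5)*factorial(k)/(3*3**k), as required.
Evaluate s at k=12 and k=2: -39424000/2187 and 0; difference -39424000/2187.

Σ = -39424000/2187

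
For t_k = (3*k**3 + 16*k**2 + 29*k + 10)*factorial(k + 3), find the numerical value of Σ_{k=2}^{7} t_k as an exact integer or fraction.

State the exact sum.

Compute t_(k+1)/t_k: get (3*k**4 + 37*k**3 + 170*k**2 + 338*k + 232)/(3*k**3 + 16*k**2 + 29*k + 10).
Gosper form: A/B · C(k+1)/C(k) with A=k + 4, B=1, C=k**3 + 16*k**2/3 + 29*k/3 + 10/3.
Solve (k + 4)·f(k+1) − (1)·f(k) = k**3 + 16*k**2/3 + 29*k/3 + 10/3.
deg f ≤ 2 (via 1,0,3).
Solving with deg f ≤ 2: f(k) = (k + 1)*(3*k - 2)/3.
Certificate R = B(k−1)f/C = (k + 1)*(3*k - 2)/(3*k**3 + 16*k**2 + 29*k + 10) gives s_k = (k + 1)*(3*k - 2)*factorial(k + 3).
Check: Δs_k = (3*k**3 + 16*k**2 + 29*k + 10)*factorial(k + 3). ✓
Sum = s_(8) − s_(2); s_(8) = 7903526400, s_(2) = 1440 ⇒ 7903524960.

Σ = 7903524960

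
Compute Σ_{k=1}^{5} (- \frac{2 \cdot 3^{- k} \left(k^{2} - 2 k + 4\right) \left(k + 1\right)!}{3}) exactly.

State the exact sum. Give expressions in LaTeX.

Σ = -4588/81

The ratio is (k + 2)*(-2*k + (k + 1)**2 + 2)/(3*(k**2 - 2*k + 4)).
Factor: A=k/3 + 2/3; B=1; C=k**2 - 2*k + 4.
Need (k/3 + 2/3)·f(k+1) − (1)·f(k) = k**2 - 2*k + 4.
From deg A=1, deg B=0, deg C=2: d=1.
Match coefficients ⇒ f(k) = 3*(k - 2).
So s_k = (B(k−1)f/C)·t_k = (3*(k - 2)/(k**2 - 2*k + 4))·t_k = -2*(k - 2)*factorial(k + 1)/3**k.
Δs = -2*(k**2 - 2*k + 4)*factorial(k + 1)/(3*3**k), as required.
Sum = s_(6) − s_(1); s_(6) = -4480/81, s_(1) = 4/3 ⇒ -4588/81.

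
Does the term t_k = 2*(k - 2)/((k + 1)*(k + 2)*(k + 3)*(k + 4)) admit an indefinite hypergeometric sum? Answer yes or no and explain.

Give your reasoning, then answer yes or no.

t_(k+1)/t_k = (k - 1)*(k + 1)/((k - 2)*(k + 5)).
Gosper form: A/B · C(k+1)/C(k) with A=k + 1, B=k + 5, C=k - 2.
Need (k + 1)·f(k+1) − (k + 4)·f(k) = k - 2.
Bound: deg f ≤ 3.
A polynomial solution: f(k) = -k*(k**2 + 6*k + 17)/12.
Certificate R = B(k−1)f/C = -k*(k + 4)*(k**2 + 6*k + 17)/(12*(k - 2)) gives s_k = k*(-k**2 - 6*k - 17)/(6*(k + 1)*(k + 2)*(k + 3)).
s_(k+1) − s_k = 2*(k - 2)/(k**4 + 10*k**3 + 35*k**2 + 50*k + 24) = t_k.

Yes. s_k = k*(-k**2 - 6*k - 17)/(6*(k + 1)*(k + 2)*(k + 3)).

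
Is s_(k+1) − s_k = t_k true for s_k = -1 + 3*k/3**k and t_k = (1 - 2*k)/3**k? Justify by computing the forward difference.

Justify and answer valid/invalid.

valid (s_(k+1) − s_k reduces to t_k)

s_(k+1) = -1 + (k + 1)/3**k
s_(k+1) − s_k = (1 - 2*k)/3**k
(s_(k+1) − s_k) − t_k = 0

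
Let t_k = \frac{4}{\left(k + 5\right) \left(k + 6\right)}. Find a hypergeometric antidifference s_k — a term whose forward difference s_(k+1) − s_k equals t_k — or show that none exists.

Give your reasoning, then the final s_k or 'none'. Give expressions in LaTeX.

t_(k+1)/t_k = (k + 5)/(k + 7).
Normal form (A,B,C) = (k + 5, k + 7, 1).
Solve (k + 5)·f(k+1) − (k + 6)·f(k) = 1.
Bound: deg f ≤ 1.
Coefficient equations give f(k) = k/5.
Get s_k = R·t_k = 4*k/(5*(k + 5)) with R(k) = B(k−1)f(k)/C(k) = k*(k + 6)/5.
s_(k+1) − s_k = 4/(k**2 + 11*k + 30) = t_k.

s_k = \frac{4 k}{5 \left(k + 5\right)}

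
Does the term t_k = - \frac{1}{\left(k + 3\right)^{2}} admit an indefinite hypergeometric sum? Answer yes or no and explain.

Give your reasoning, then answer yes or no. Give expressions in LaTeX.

No — the linear system for f has no solution.

The ratio is (k + 3)**2/(k + 4)**2.
Normal form (A,B,C) = (k**2 + 6*k + 9, k**2 + 8*k + 16, 1).
Key eq: (k**2 + 6*k + 9)·f(k+1) = (k**2 + 6*k + 9)·f(k) + (1).
Bound: deg f ≤ 0.
Generic f = c0 gives residual -1; -1 = 0 cannot hold, so t_k is not Gosper-summable.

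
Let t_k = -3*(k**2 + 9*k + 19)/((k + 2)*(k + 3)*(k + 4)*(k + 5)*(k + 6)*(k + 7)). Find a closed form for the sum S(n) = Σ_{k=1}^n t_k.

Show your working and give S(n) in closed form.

S(n) = n*(-n**2 - 15*n - 71)/(105*(n**3 + 15*n**2 + 71*n + 105))

Ratio r(k) = (k + 2)*(9*k + (k + 1)**2 + 28)/((k + 8)*(k**2 + 9*k + 19)).
A = k + 2, B = k + 8, C = k**2 + 9*k + 19.
Key eq: (k + 2)·f(k+1) = (k + 7)·f(k) + (k**2 + 9*k + 19).
From deg A=1, deg B=1, deg C=2: d=5.
Coefficient equations give f(k) = k*(k + 3)*(k + 5)*(k**2 + 12*k + 44)/144.
Then R = B(k−1)f/C = k*(k + 3)*(k + 5)*(k + 7)*(k**2 + 12*k + 44)/(144*(k**2 + 9*k + 19)), so s_k = R(k)·t_k = k*(-k**2 - 12*k - 44)/(48*(k**3 + 12*k**2 + 44*k + 48)).
s_(k+1) − s_k = 3*(-k**2 - 9*k - 19)/(k**6 + 27*k**5 + 295*k**4 + 1665*k**3 + 5104*k**2 + 8028*k + 5040) = t_k.
Σ_(k=1)^n t_k = s_(n+1) − s_(1) = ((-n**3 - 15*n**2 - 71*n - 57)/(48*(n**3 + 15*n**2 + 71*n + 105))) − (-19/1680), i.e. n*(-n**2 - 15*n - 71)/(105*(n**3 + 15*n**2 + 71*n + 105)).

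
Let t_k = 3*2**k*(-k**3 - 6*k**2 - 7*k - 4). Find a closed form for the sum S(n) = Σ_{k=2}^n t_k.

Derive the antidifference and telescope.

r(k) = 2*(k**3 + 9*k**2 + 22*k + 18)/(k**3 + 6*k**2 + 7*k + 4) after simplifying.
A = 2, B = 1, C = k**3 + 6*k**2 + 7*k + 4.
Set up (2)·f(k+1) − (1)·f(k) − (k**3 + 6*k**2 + 7*k + 4) = 0.
Degrees (0,0,3) ⇒ d ≤ 3.
Solving with deg f ≤ 3: f(k) = k*(k**2 + 1).
Certificate R = B(k−1)f/C = k*(k**2 + 1)/(k**3 + 6*k**2 + 7*k + 4) gives s_k = -3*2**k*k*(k**2 + 1).
Verify: 3*2**k*(-k**3 - 6*k**2 - 7*k - 4) matches t_k.
Evaluate: s_(n+1) = 6*2**n*(-n**3 - 3*n**2 - 4*n - 2); subtract s_(2) = -120 ⇒ S(n) = -6*2**n*n**3 - 18*2**n*n**2 - 24*2**n*n - 12*2**n + 120.

S(n) = -6*2**n*n**3 - 18*2**n*n**2 - 24*2**n*n - 12*2**n + 120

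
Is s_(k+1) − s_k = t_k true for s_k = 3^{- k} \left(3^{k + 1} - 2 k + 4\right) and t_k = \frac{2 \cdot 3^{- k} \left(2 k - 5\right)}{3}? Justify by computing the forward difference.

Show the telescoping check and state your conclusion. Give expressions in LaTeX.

Valid — Δs_k = t_k.

s_(k+1) = (9*3**k - 2*k + 2)/(3*3**k)
s_(k+1) − s_k = 2*(2*k - 5)/(3*3**k)
(s_(k+1) − s_k) − t_k = 0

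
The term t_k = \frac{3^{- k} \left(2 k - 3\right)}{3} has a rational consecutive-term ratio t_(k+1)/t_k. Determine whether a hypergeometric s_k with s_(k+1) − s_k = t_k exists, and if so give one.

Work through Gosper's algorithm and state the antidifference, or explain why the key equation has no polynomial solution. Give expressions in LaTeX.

s_k = 3^{- k} \left(1 - k\right)

r(k) = (2*k - 1)/(3*(2*k - 3)) after simplifying.
A = 1/3, B = 1, C = k - 3/2.
Solve (1/3)·f(k+1) − (1)·f(k) = k - 3/2.
Degrees (0,0,1) ⇒ d ≤ 1.
Solve for f: f(k) = -3*(k - 1)/2 (degree 1 ≤ 1).
R(k) = B(k−1)·f(k)/C(k) = -3*(k - 1)/(2*k - 3); s_k = R·t_k = (1 - k)/3**k.
Verify: (2*k - 3)/(3*3**k) matches t_k.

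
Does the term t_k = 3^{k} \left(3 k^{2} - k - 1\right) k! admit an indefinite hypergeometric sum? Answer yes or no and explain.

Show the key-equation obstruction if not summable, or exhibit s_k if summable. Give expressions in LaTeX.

The ratio is 3*(k + 1)*(k - 3*(k + 1)**2 + 2)/(-3*k**2 + k + 1).
A = 3*k + 3, B = 1, C = k**2 - k/3 - 1/3.
f must satisfy (3*k + 3)·f(k+1) − (1)·f(k) = k**2 - k/3 - 1/3.
From deg A=1, deg B=0, deg C=2: d=1.
Solve for f: f(k) = (k - 2)/3 (degree 1 ≤ 1).
R(k) = B(k−1)·f(k)/C(k) = (k - 2)/(3*k**2 - k - 1); s_k = R·t_k = 3**k*(k - 2)*factorial(k).
Verify: 3**k*(3*k**2 - k - 1)*factorial(k) matches t_k.

Yes. s_k = 3^{k} \left(k - 2\right) k!.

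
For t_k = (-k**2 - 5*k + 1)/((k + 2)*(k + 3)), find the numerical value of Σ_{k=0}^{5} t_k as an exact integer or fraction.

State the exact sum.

t_(k+1)/t_k = (k + 2)*(5*k + (k + 1)**2 + 4)/((k + 4)*(k**2 + 5*k - 1)).
Normal form (A,B,C) = (k + 2, k + 4, k**2 + 5*k - 1).
Need (k + 2)·f(k+1) − (k + 3)·f(k) = k**2 + 5*k - 1.
From deg A=1, deg B=1, deg C=2: d=2.
Solving with deg f ≤ 2: f(k) = k*(2*k - 3)/2.
So s_k = (B(k−1)f/C)·t_k = (k*(k + 3)*(2*k - 3)/(2*(k**2 + 5*k - 1)))·t_k = k*(3 - 2*k)/(2*(k + 2)).
Δs = (-k**2 - 5*k + 1)/(k**2 + 5*k + 6), as required.
Σ_(k=0)^(5) t_k = s_(6) − s_(0) = -27/8 − (0) = -27/8.

Σ = -27/8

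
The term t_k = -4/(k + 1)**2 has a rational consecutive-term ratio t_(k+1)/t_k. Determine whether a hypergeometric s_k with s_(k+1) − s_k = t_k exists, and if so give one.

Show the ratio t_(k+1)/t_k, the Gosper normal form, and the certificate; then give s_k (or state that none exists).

Compute t_(k+1)/t_k: get (k + 1)**2/(k + 2)**2.
Normal form (A,B,C) = (k**2 + 2*k + 1, k**2 + 4*k + 4, 1).
Need (k**2 + 2*k + 1)·f(k+1) − (k**2 + 2*k + 1)·f(k) = 1.
From deg A=2, deg B=2, deg C=0: d=0.
Write f(k) = c0. Then LHS − RHS = -1, requiring -1 = 0: contradictory. No certificate.

none — t_k is not Gosper-summable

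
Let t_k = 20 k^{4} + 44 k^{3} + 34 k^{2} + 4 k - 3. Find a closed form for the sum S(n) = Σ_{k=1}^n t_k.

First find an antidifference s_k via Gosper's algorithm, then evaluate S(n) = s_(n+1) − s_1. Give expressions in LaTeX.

Compute t_(k+1)/t_k: get (20*k**4 + 124*k**3 + 286*k**2 + 284*k + 99)/(20*k**4 + 44*k**3 + 34*k**2 + 4*k - 3).
Factor: A=1; B=1; C=k**4 + 11*k**3/5 + 17*k**2/10 + k/5 - 3/20.
f must satisfy (1)·f(k+1) − (1)·f(k) = k**4 + 11*k**3/5 + 17*k**2/10 + k/5 - 3/20.
Degrees (0,0,4) ⇒ d ≤ 5.
Match coefficients ⇒ f(k) = k**2*(4*k**3 + k**2 - 4*k - 4)/20.
Certificate R = B(k−1)f/C = k**2*(4*k**3 + k**2 - 4*k - 4)/(20*k**4 + 44*k**3 + 34*k**2 + 4*k - 3) gives s_k = k**2*(4*k**3 + k**2 - 4*k - 4).
s_(k+1) − s_k = 20*k**4 + 44*k**3 + 34*k**2 + 4*k - 3 = t_k.
Telescope: S(n) = s_(n+1) − s_(1) = 4*n**5 + 21*n**4 + 40*n**3 + 30*n**2 + 4*n - 3 − (-3) = n*(4*n**4 + 21*n**3 + 40*n**2 + 30*n + 4).

S(n) = n \left(4 n^{4} + 21 n^{3} + 40 n^{2} + 30 n + 4\right)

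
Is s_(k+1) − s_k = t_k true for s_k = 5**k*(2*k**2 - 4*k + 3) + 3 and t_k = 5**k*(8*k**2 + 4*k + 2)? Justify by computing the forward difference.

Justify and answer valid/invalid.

s_(k+1) = 10*5**k*k**2 + 5*5**k + 3
s_(k+1) − s_k = 5**k*(8*k**2 + 4*k + 2)
(s_(k+1) − s_k) − t_k = 0

Valid — Δs_k = t_k.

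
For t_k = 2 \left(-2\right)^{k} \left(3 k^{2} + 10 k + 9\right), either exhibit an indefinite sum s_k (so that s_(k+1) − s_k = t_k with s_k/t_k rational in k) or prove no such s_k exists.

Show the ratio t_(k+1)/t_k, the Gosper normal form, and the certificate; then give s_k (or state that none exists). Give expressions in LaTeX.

Compute t_(k+1)/t_k: get 2*(-3*k**2 - 16*k - 22)/(3*k**2 + 10*k + 9).
Factor: A=-2; B=1; C=k**2 + 10*k/3 + 3.
Solve (-2)·f(k+1) − (1)·f(k) = k**2 + 10*k/3 + 3.
d = 2 from the (0,0,2) case.
A polynomial solution: f(k) = -(k + 1)**2/3.
Certificate R = B(k−1)f/C = -(k + 1)**2/(3*k**2 + 10*k + 9) gives s_k = (-2)**(k + 1)*(k**2 + 2*k + 1).
s_(k+1) − s_k = 2*(-2)**k*(3*k**2 + 10*k + 9) = t_k.

s_k = \left(-2\right)^{k + 1} \left(k^{2} + 2 k + 1\right)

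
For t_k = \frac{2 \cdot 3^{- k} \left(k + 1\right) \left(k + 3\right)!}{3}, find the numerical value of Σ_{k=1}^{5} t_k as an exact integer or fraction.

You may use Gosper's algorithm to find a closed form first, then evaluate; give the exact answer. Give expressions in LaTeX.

Step 1: r(k) = (k + 2)*(k + 4)/(3*(k + 1)).
Factor: A=k/3 + 4/3; B=1; C=k + 1.
Set up (k/3 + 4/3)·f(k+1) − (1)·f(k) − (k + 1) = 0.
Degrees (1,0,1) ⇒ d ≤ 0.
Solving with deg f ≤ 0: f(k) = 3.
Then R = B(k−1)f/C = 3/(k + 1), so s_k = R(k)·t_k = 2*factorial(k + 3)/3**k.
Check: Δs_k = 2*(k + 1)*factorial(k + 3)/(3*3**k). ✓
Σ_(k=1)^(5) t_k = s_(6) − s_(1) = 8960/9 − (16) = 8816/9.

Σ = 8816/9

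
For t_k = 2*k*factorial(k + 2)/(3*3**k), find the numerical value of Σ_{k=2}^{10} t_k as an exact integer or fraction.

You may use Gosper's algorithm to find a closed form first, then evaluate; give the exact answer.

Σ = 51247312/729

Step 1: r(k) = (k + 1)*(k + 3)/(3*k).
Gosper form: A/B · C(k+1)/C(k) with A=k/3 + 1, B=1, C=k.
Key eq: (k/3 + 1)·f(k+1) = (1)·f(k) + (k).
deg f ≤ 0 (via 1,0,1).
A polynomial solution: f(k) = 3.
Then R = B(k−1)f/C = 3/k, so s_k = R(k)·t_k = 2*factorial(k + 2)/3**k.
Δs = 2*k*factorial(k + 2)/(3*3**k), as required.
Σ_(k=2)^(10) t_k = s_(11) − s_(2) = 51251200/729 − (16/3) = 51247312/729.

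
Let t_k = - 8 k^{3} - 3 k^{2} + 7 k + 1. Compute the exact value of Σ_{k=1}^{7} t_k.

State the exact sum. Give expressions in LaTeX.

Step 1: r(k) = (8*k**3 + 27*k**2 + 23*k + 3)/(8*k**3 + 3*k**2 - 7*k - 1).
Factor: A=1; B=1; C=k**3 + 3*k**2/8 - 7*k/8 - 1/8.
f must satisfy (1)·f(k+1) − (1)·f(k) = k**3 + 3*k**2/8 - 7*k/8 - 1/8.
Degrees (0,0,3) ⇒ d ≤ 4.
Match coefficients ⇒ f(k) = k*(2*k**3 - 3*k**2 - 3*k + 3)/8.
Then R = B(k−1)f/C = k*(2*k**3 - 3*k**2 - 3*k + 3)/(8*k**3 + 3*k**2 - 7*k - 1), so s_k = R(k)·t_k = k*(-2*k**3 + 3*k**2 + 3*k - 3).
s_(k+1) − s_k = -8*k**3 - 3*k**2 + 7*k + 1 = t_k.
Telescoping: Σ = s_(8) − s_(1) = -6488 − (1) = -6489.

Σ = -6489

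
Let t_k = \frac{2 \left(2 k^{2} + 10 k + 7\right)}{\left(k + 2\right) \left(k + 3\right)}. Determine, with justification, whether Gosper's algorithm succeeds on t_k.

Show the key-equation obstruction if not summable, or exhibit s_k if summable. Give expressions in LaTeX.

Compute t_(k+1)/t_k: get (k + 2)*(10*k + 2*(k + 1)**2 + 17)/((k + 4)*(2*k**2 + 10*k + 7)).
Factor: A=k + 2; B=k + 4; C=k**2 + 5*k + 7/2.
Set up (k + 2)·f(k+1) − (k + 3)·f(k) − (k**2 + 5*k + 7/2) = 0.
deg f ≤ 2 (via 1,1,2).
Match coefficients ⇒ f(k) = k*(4*k + 3)/4.
Then R = B(k−1)f/C = k*(k + 3)*(4*k + 3)/(2*(2*k**2 + 10*k + 7)), so s_k = R(k)·t_k = k*(4*k + 3)/(k + 2).
Δs = 2*(2*k**2 + 10*k + 7)/(k**2 + 5*k + 6), as required.

Yes. s_k = \frac{k \left(4 k + 3\right)}{k + 2}.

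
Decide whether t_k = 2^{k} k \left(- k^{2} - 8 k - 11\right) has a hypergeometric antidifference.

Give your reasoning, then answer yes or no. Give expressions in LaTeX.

Ratio r(k) = 2*(k + 1)*(8*k + (k + 1)**2 + 19)/(k*(k**2 + 8*k + 11)).
Factor: A=2; B=1; C=k**3 + 8*k**2 + 11*k.
Need (2)·f(k+1) − (1)·f(k) = k**3 + 8*k**2 + 11*k.
From deg A=0, deg B=0, deg C=3: d=3.
Match coefficients ⇒ f(k) = k*(k - 1)*(k + 3).
So s_k = (B(k−1)f/C)·t_k = ((k - 1)*(k + 3)/(k**2 + 8*k + 11))·t_k = 2**k*k*(-k**2 - 2*k + 3).
s_(k+1) − s_k = 2**k*k*(-k**2 - 8*k - 11) = t_k.

Yes. s_k = 2^{k} k \left(- k^{2} - 2 k + 3\right).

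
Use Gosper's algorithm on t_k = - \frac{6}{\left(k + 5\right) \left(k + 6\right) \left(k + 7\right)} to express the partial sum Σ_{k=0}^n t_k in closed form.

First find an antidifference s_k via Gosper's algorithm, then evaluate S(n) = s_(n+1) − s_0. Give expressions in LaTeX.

Compute t_(k+1)/t_k: get (k + 5)/(k + 8).
A = k + 5, B = k + 8, C = 1.
f must satisfy (k + 5)·f(k+1) − (k + 7)·f(k) = 1.
From deg A=1, deg B=1, deg C=0: d=2.
Coefficient equations give f(k) = k*(k + 11)/60.
R(k) = B(k−1)·f(k)/C(k) = k*(k + 7)*(k + 11)/60; s_k = R·t_k = k*(-k - 11)/(10*(k + 5)*(k + 6)).
Verify: -6/(k**3 + 18*k**2 + 107*k + 210) matches t_k.
s_(n+1) = (-n**2 - 13*n - 12)/(10*(n**2 + 13*n + 42)) and s_(0) = 0, so S(n) = (-n**2 - 13*n - 12)/(10*(n**2 + 13*n + 42)).

S(n) = \frac{- n^{2} - 13 n - 12}{10 \left(n^{2} + 13 n + 42\right)}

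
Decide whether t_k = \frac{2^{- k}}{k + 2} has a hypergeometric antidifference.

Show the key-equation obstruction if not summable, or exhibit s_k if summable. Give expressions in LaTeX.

Ratio r(k) = (k + 2)/(2*(k + 3)).
Gosper form: A/B · C(k+1)/C(k) with A=k/2 + 1, B=k + 3, C=1.
Need (k/2 + 1)·f(k+1) − (k + 2)·f(k) = 1.
deg f ≤ -1 (via 1,1,0).
Bound -1 < 0, so the key equation has no polynomial solution.

No — t_k has no hypergeometric antidifference.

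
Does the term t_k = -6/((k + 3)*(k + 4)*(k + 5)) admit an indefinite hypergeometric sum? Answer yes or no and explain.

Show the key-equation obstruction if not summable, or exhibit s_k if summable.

Yes. s_k = k*(-k - 7)/(4*(k + 3)*(k + 4)).

The ratio is (k + 3)/(k + 6).
A = k + 3, B = k + 6, C = 1.
Set up (k + 3)·f(k+1) − (k + 5)·f(k) − (1) = 0.
d = 2 from the (1,1,0) case.
Solve for f: f(k) = k*(k + 7)/24 (degree 2 ≤ 2).
Get s_k = R·t_k = k*(-k - 7)/(4*(k + 3)*(k + 4)) with R(k) = B(k−1)f(k)/C(k) = k*(k + 5)*(k + 7)/24.
Δs = -6/(k**3 + 12*k**2 + 47*k + 60), as required.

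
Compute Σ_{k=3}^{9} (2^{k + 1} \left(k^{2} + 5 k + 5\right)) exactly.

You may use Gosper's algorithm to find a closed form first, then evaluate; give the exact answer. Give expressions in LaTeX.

Σ = 227120

r(k) = 2*(k**2 + 7*k + 11)/(k**2 + 5*k + 5) after simplifying.
A = 2, B = 1, C = k**2 + 5*k + 5.
Solve (2)·f(k+1) − (1)·f(k) = k**2 + 5*k + 5.
deg f ≤ 2 (via 0,0,2).
Match coefficients ⇒ f(k) = k**2 + k + 1.
Certificate R = B(k−1)f/C = (k**2 + k + 1)/(k**2 + 5*k + 5) gives s_k = 2**(k + 1)*(k**2 + k + 1).
Check: Δs_k = 2**(k + 1)*(k**2 + 5*k + 5). ✓
Evaluate s at k=10 and k=3: 227328 and 208; difference 227120.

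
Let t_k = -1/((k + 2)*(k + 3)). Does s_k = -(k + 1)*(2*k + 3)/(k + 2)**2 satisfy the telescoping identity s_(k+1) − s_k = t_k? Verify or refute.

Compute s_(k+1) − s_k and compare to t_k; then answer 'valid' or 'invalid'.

Invalid: residual (-2*k**2 - 8*k - 7)/(k**4 + 10*k**3 + 37*k**2 + 60*k + 36) ≠ 0.

s_(k+1) = -(k + 2)*(2*k + 5)/(k + 3)**2
s_(k+1) − s_k = (-3*k**2 - 13*k - 13)/(k**4 + 10*k**3 + 37*k**2 + 60*k + 36)
(s_(k+1) − s_k) − t_k = (-2*k**2 - 8*k - 7)/(k**4 + 10*k**3 + 37*k**2 + 60*k + 36)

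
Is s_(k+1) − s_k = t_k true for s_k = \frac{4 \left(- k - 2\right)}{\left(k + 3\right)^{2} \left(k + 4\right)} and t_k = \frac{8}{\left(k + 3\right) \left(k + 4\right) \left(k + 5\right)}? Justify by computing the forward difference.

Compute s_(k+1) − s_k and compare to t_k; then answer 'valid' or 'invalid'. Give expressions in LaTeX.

s_(k+1) = 4*(-k - 3)/((k + 4)**2*(k + 5))
s_(k+1) − s_k = 4*(2*k**2 + 11*k + 13)/(k**5 + 19*k**4 + 143*k**3 + 533*k**2 + 984*k + 720)
(s_(k+1) − s_k) − t_k = 4*(-3*k - 11)/(k**5 + 19*k**4 + 143*k**3 + 533*k**2 + 984*k + 720)

Invalid: residual \frac{4 \left(- 3 k - 11\right)}{k^{5} + 19 k^{4} + 143 k^{3} + 533 k^{2} + 984 k + 720} ≠ 0.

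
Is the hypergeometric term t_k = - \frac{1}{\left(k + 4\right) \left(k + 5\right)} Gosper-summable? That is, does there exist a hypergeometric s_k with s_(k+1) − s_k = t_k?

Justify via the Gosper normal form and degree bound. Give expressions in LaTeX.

Step 1: r(k) = (k + 4)/(k + 6).
Normal form (A,B,C) = (k + 4, k + 6, 1).
Key eq: (k + 4)·f(k+1) = (k + 5)·f(k) + (1).
From deg A=1, deg B=1, deg C=0: d=1.
Solve for f: f(k) = k/4 (degree 1 ≤ 1).
Get s_k = R·t_k = -k/(4*k + 16) with R(k) = B(k−1)f(k)/C(k) = k*(k + 5)/4.
s_(k+1) − s_k = -1/(k**2 + 9*k + 20) = t_k.

Yes. s_k = - \frac{k}{4 k + 16}.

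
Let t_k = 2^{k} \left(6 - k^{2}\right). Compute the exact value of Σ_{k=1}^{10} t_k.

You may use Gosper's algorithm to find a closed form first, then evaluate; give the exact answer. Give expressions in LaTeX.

The ratio is 2*((k + 1)**2 - 6)/(k**2 - 6).
Normal form (A,B,C) = (2, 1, k**2 - 6).
Key eq: (2)·f(k+1) = (1)·f(k) + (k**2 - 6).
Bound: deg f ≤ 2.
A polynomial solution: f(k) = k*(k - 4).
R(k) = B(k−1)·f(k)/C(k) = k*(k - 4)/(k**2 - 6); s_k = R·t_k = 2**k*k*(4 - k).
Δs = 2**k*(6 - k**2), as required.
Sum = s_(11) − s_(1); s_(11) = -157696, s_(1) = 6 ⇒ -157702.

Σ = -157702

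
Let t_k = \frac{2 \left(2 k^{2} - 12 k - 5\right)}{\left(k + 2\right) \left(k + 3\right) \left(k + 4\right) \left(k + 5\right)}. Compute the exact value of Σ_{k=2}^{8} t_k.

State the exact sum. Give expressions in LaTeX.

Ratio r(k) = (2*k**3 - 4*k**2 - 31*k - 30)/(2*k**3 - 77*k - 30).
So A=k + 2 and B=k + 6, with C=k**2 - 6*k - 5/2.
Need (k + 2)·f(k+1) − (k + 5)·f(k) = k**2 - 6*k - 5/2.
Degrees (1,1,2) ⇒ d ≤ 3.
Solve for f: f(k) = -k*(k**2 + 57*k + 2)/48 (degree 3 ≤ 3).
So s_k = (B(k−1)f/C)·t_k = (-k*(k + 5)*(k**2 + 57*k + 2)/(24*(2*k**2 - 12*k - 5)))·t_k = k*(-k**2 - 57*k - 2)/(12*(k + 2)*(k + 3)*(k + 4)).
Δs = 2*(2*k**2 - 12*k - 5)/(k**4 + 14*k**3 + 71*k**2 + 154*k + 120), as required.
Telescoping: Σ = s_(9) − s_(2) = -149/572 − (-1/6) = -161/1716.

Σ = -161/1716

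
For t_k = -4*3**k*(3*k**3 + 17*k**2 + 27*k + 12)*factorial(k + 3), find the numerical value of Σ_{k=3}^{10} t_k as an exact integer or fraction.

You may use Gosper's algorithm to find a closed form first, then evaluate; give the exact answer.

Ratio r(k) = 3*(3*k**4 + 38*k**3 + 174*k**2 + 339*k + 236)/(3*k**3 + 17*k**2 + 27*k + 12).
So A=3*k + 12 and B=1, with C=k**3 + 17*k**2/3 + 9*k + 4.
Solve (3*k + 12)·f(k+1) − (1)·f(k) = k**3 + 17*k**2/3 + 9*k + 4.
From deg A=1, deg B=0, deg C=3: d=2.
Solving with deg f ≤ 2: f(k) = k**2/3.
Then R = B(k−1)f/C = k**2/(3*k**3 + 17*k**2 + 27*k + 12), so s_k = R(k)·t_k = -4*3**k*k**2*factorial(k + 3).
Δs = -4*3**k*(3*k**3 + 17*k**2 + 27*k + 12)*factorial(k + 3), as required.
Telescoping: Σ = s_(11) − s_(3) = -7474592411583897600 − (-699840) = -7474592411583197760.

Σ = -7474592411583197760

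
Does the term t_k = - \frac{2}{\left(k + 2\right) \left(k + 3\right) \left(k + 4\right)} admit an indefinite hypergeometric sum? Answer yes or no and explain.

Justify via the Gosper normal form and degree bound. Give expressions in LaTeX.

Yes. s_k = \frac{k \left(- k - 5\right)}{6 \left(k + 2\right) \left(k + 3\right)}.

r(k) = (k + 2)/(k + 5) after simplifying.
Gosper form: A/B · C(k+1)/C(k) with A=k + 2, B=k + 5, C=1.
Solve (k + 2)·f(k+1) − (k + 4)·f(k) = 1.
deg f ≤ 2 (via 1,1,0).
Coefficient equations give f(k) = k*(k + 5)/12.
So s_k = (B(k−1)f/C)·t_k = (k*(k + 4)*(k + 5)/12)·t_k = k*(-k - 5)/(6*(k + 2)*(k + 3)).
Check: Δs_k = -2/(k**3 + 9*k**2 + 26*k + 24). ✓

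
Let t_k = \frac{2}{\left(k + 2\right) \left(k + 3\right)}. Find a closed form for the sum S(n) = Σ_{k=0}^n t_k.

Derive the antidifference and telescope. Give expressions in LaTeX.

Ratio r(k) = (k + 2)/(k + 4).
Normal form (A,B,C) = (k + 2, k + 4, 1).
Solve (k + 2)·f(k+1) − (k + 3)·f(k) = 1.
Bound: deg f ≤ 1.
A polynomial solution: f(k) = k/2.
R(k) = B(k−1)·f(k)/C(k) = k*(k + 3)/2; s_k = R·t_k = k/(k + 2).
Verify: 2/(k**2 + 5*k + 6) matches t_k.
Σ_(k=0)^n t_k = s_(n+1) − s_(0) = ((n + 1)/(n + 3)) − (0), i.e. (n + 1)/(n + 3).

S(n) = \frac{n + 1}{n + 3}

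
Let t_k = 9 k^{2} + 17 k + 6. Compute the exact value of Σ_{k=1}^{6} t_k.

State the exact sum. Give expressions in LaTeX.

Compute t_(k+1)/t_k: get (9*k**2 + 35*k + 32)/(9*k**2 + 17*k + 6).
Gosper form: A/B · C(k+1)/C(k) with A=1, B=1, C=k**2 + 17*k/9 + 2/3.
Solve (1)·f(k+1) − (1)·f(k) = k**2 + 17*k/9 + 2/3.
deg f ≤ 3 (via 0,0,2).
Coefficient equations give f(k) = k*(3*k**2 + 4*k - 1)/9.
Certificate R = B(k−1)f/C = k*(3*k**2 + 4*k - 1)/(9*k**2 + 17*k + 6) gives s_k = k*(3*k**2 + 4*k - 1).
Verify: 9*k**2 + 17*k + 6 matches t_k.
Telescoping: Σ = s_(7) − s_(1) = 1218 − (6) = 1212.

Σ = 1212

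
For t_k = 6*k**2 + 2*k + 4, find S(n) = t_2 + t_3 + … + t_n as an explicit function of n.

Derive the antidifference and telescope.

Compute t_(k+1)/t_k: get (k + 3*(k + 1)**2 + 3)/(3*k**2 + k + 2).
Gosper form: A/B · C(k+1)/C(k) with A=1, B=1, C=k**2 + k/3 + 2/3.
Need (1)·f(k+1) − (1)·f(k) = k**2 + k/3 + 2/3.
deg f ≤ 3 (via 0,0,2).
A polynomial solution: f(k) = k*(k**2 - k + 2)/3.
So s_k = (B(k−1)f/C)·t_k = (k*(k**2 - k + 2)/(3*k**2 + k + 2))·t_k = 2*k*(k**2 - k + 2).
Δs = 6*k**2 + 2*k + 4, as required.
Σ_(k=2)^n t_k = s_(n+1) − s_(2) = (2*n**3 + 4*n**2 + 6*n + 4) − (16), i.e. 2*n**3 + 4*n**2 + 6*n - 12.

S(n) = 2*n**3 + 4*n**2 + 6*n - 12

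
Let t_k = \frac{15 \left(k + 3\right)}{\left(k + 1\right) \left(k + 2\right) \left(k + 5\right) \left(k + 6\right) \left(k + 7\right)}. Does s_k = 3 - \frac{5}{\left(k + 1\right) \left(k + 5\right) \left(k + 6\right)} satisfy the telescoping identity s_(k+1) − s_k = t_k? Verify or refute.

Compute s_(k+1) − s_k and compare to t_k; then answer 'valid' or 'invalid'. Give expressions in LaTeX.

valid (s_(k+1) − s_k reduces to t_k)

s_(k+1) = 3 - 5/((k + 2)*(k + 6)*(k + 7))
s_(k+1) − s_k = 15*(k + 3)/(k**5 + 21*k**4 + 163*k**3 + 567*k**2 + 844*k + 420)
(s_(k+1) − s_k) − t_k = 0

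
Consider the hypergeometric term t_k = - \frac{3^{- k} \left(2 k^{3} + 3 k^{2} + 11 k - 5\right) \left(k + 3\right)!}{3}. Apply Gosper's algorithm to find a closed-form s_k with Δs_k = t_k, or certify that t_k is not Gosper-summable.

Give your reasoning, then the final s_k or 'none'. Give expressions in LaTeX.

s_k = 3^{- k} \left(- 2 k^{2} + 3 k + 1\right) \left(k + 3\right)!

Compute t_(k+1)/t_k: get (2*k**4 + 17*k**3 + 59*k**2 + 103*k + 44)/(3*(2*k**3 + 3*k**2 + 11*k - 5)).
So A=k/3 + 4/3 and B=1, with C=k**3 + 3*k**2/2 + 11*k/2 - 5/2.
Key eq: (k/3 + 4/3)·f(k+1) = (1)·f(k) + (k**3 + 3*k**2/2 + 11*k/2 - 5/2).
d = 2 from the (1,0,3) case.
A polynomial solution: f(k) = 3*(2*k**2 - 3*k - 1)/2.
Certificate R = B(k−1)f/C = 3*(2*k**2 - 3*k - 1)/(2*k**3 + 3*k**2 + 11*k - 5) gives s_k = (-2*k**2 + 3*k + 1)*factorial(k + 3)/3**k.
Δs = -(2*k**3 + 3*k**2 + 11*k - 5)*factorial(k + 3)/(3*3**k), as required.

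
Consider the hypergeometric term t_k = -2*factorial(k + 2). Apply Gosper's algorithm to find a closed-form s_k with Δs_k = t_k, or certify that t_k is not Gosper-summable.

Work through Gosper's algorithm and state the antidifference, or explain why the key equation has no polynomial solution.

r(k) = k + 3 after simplifying.
So A=k + 3 and B=1, with C=1.
Need (k + 3)·f(k+1) − (1)·f(k) = 1.
deg f ≤ -1 (via 1,0,0).
deg f ≤ -1 is impossible — no certificate.

not Gosper-summable; s_k does not exist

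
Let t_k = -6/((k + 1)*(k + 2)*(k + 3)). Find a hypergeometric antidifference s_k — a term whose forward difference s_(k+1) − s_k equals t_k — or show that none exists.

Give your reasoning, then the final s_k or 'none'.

Ratio r(k) = (k + 1)/(k + 4).
Normal form (A,B,C) = (k + 1, k + 4, 1).
Need (k + 1)·f(k+1) − (k + 3)·f(k) = 1.
From deg A=1, deg B=1, deg C=0: d=2.
Solve for f: f(k) = k*(k + 3)/4 (degree 2 ≤ 2).
Then R = B(k−1)f/C = k*(k + 3)**2/4, so s_k = R(k)·t_k = 3*k*(-k - 3)/(2*(k + 1)*(k + 2)).
Δs = -6/(k**3 + 6*k**2 + 11*k + 6), as required.

s_k = 3*k*(-k - 3)/(2*(k + 1)*(k + 2))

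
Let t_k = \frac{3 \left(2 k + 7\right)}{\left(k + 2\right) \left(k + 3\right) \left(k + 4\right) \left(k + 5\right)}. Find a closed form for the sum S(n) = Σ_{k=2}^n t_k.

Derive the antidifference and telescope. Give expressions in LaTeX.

Step 1: r(k) = (k + 2)*(2*k + 9)/((k + 6)*(2*k + 7)).
Factor: A=k + 2; B=k + 6; C=k + 7/2.
Set up (k + 2)·f(k+1) − (k + 5)·f(k) − (k + 7/2) = 0.
Degrees (1,1,1) ⇒ d ≤ 3.
Solve for f: f(k) = k*(k + 3)*(k + 6)/16 (degree 3 ≤ 3).
So s_k = (B(k−1)f/C)·t_k = (k*(k + 3)*(k + 5)*(k + 6)/(8*(2*k + 7)))·t_k = 3*k*(k + 6)/(8*(k**2 + 6*k + 8)).
s_(k+1) − s_k = 3*(2*k + 7)/(k**4 + 14*k**3 + 71*k**2 + 154*k + 120) = t_k.
Evaluate: s_(n+1) = 3*(n**2 + 8*n + 7)/(8*(n**2 + 8*n + 15)); subtract s_(2) = 1/4 ⇒ S(n) = (n**2 + 8*n - 9)/(8*(n**2 + 8*n + 15)).

S(n) = \frac{n^{2} + 8 n - 9}{8 \left(n^{2} + 8 n + 15\right)}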